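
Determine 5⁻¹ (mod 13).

13 = 2·5 + 3
5 = 1·3 + 2
3 = 1·2 + 1
2 = 2·1 + 0
Back-substituting gives 5·8 ≡ 1 (mod 13).

8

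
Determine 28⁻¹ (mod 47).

28·42 = 1176 = 25·47 + 1, so 28⁻¹ ≡ 42 (mod 47).

42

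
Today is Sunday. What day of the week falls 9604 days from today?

9604 mod 7 = 0 (since 1372·7 = 9604).
Sunday + 0 days → Sunday.

Sunday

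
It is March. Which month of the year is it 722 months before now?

January

722 = 60·12 + 2, so 722 mod 12 = 2.
March − 2 months → January.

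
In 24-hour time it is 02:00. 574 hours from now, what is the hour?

0

Dividing 574 by 24 gives quotient 23 and remainder 22.
(2 + 22) mod 24 = 0.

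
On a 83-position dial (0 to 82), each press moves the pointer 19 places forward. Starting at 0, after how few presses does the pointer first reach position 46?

33

The inverse of 19 mod 83 is 35 (since 19·35 = 665 ≡ 1).
So x ≡ 35·46 = 1610 ≡ 33 (mod 83).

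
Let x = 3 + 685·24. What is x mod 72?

685·24 = 16440.
16440 mod 72 = 24 (since 228·72 = 16416).
(3 + 24) mod 72 = 27.

27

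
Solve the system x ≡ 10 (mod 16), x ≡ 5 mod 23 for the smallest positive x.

74

Since 23·7 ≡ 1 (mod 16), take x = 5 + 23·((10−5)·7 mod 16) = 5 + 23·3 = 74.
Check: 74 mod 16 = 10, 74 mod 23 = 5.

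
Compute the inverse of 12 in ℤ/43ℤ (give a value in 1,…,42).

18

43 = 3·12 + 7
12 = 1·7 + 5
7 = 1·5 + 2
5 = 2·2 + 1
2 = 2·1 + 0
Back-substituting gives 12·18 ≡ 1 (mod 43).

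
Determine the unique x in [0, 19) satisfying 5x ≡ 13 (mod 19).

The inverse of 5 mod 19 is 4 (since 5·4 = 20 ≡ 1).
So x ≡ 4·13 = 52 ≡ 14 (mod 19).

14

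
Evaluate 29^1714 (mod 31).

By repeated squaring mod 31: 29^1≡29, 29^2≡4, 29^4≡16, 29^8≡8, 29^16≡2, 29^32≡4, 29^64≡16, 29^128≡8, 29^256≡2, 29^512≡4, 29^1024≡16.
1714 = 2 + 16 + 32 + 128 + 512 + 1024, so 29^1714 ≡ 4·2·4·8·4·16 ≡ 16 (mod 31).

16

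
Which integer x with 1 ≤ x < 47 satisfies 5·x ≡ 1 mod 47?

19

47 = 9·5 + 2
5 = 2·2 + 1
2 = 2·1 + 0
Back-substituting gives 5·19 ≡ 1 (mod 47).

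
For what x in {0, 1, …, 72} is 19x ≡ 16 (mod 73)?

70

The inverse of 19 mod 73 is 50 (since 19·50 = 950 ≡ 1).
Multiplying both sides by 50: x ≡ 50·16 = 800 ≡ 70 (mod 73).
Check: 19·70 = 1330 = 18·73 + 16.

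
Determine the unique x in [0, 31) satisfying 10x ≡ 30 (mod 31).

3

The inverse of 10 mod 31 is 28 (since 10·28 = 280 ≡ 1).
So x ≡ 28·30 = 840 ≡ 3 (mod 31).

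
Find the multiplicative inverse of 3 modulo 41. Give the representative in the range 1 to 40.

14

3·14 = 42 = 1·41 + 1, so 3⁻¹ ≡ 14 (mod 41).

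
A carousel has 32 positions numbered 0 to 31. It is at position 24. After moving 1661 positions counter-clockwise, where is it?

1661 = 51·32 + 29, so 1661 mod 32 = 29.
(24 − 29) mod 32 = 27.

27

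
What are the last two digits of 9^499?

89

Square-and-reduce mod 100: 9^1≡9, 9^2≡81, 9^4≡61, 9^8≡21, 9^16≡41, 9^32≡81, 9^64≡61, 9^128≡21, 9^256≡41.
499 = 1 + 2 + 16 + 32 + 64 + 128 + 256, so 9^499 ≡ 9·81·41·81·61·21·41 ≡ 89 (mod 100).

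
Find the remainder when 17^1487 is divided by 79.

Square-and-reduce mod 79: 17^1≡17, 17^2≡52, 17^4≡18, 17^8≡8, 17^16≡64, 17^32≡67, 17^64≡65, 17^128≡38, 17^256≡22, 17^512≡10, 17^1024≡21.
Since 1487 = 1 + 2 + 4 + 8 + 64 + 128 + 256 + 1024 in binary, 17^1487 ≡ 17·52·18·8·65·38·22·21 ≡ 69 (mod 79).

69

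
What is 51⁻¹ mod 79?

31

79 = 1·51 + 28
51 = 1·28 + 23
28 = 1·23 + 5
23 = 4·5 + 3
5 = 1·3 + 2
3 = 1·2 + 1
2 = 2·1 + 0
Back-substituting gives 51·31 ≡ 1 (mod 79).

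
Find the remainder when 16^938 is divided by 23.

2

By repeated squaring mod 23: 16^1≡16, 16^2≡3, 16^4≡9, 16^8≡12, 16^16≡6, 16^32≡13, 16^64≡8, 16^128≡18, 16^256≡2, 16^512≡4.
Since 938 = 2 + 8 + 32 + 128 + 256 + 512 in binary, 16^938 ≡ 3·12·13·18·2·4 ≡ 2 (mod 23).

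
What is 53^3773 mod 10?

The units digit of 53^n cycles with period 4: 3, 9, 7, 1, …
3773 mod 4 = 1, so the last digit matches 3^1 = 3.

3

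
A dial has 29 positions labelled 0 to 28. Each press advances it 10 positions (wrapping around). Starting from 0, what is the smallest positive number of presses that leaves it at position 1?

29 = 2·10 + 9
10 = 1·9 + 1
9 = 9·1 + 0
Back-substituting gives 10·3 ≡ 1 (mod 29).

3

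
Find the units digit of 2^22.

Powers of 2 mod 10 repeat with period 4: 2, 4, 8, 6.
22 leaves remainder 2 on division by 4, so 2^22 ends in 4.

4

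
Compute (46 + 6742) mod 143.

Dividing 6742 by 143 gives quotient 47 and remainder 21.
(46 + 21) mod 143 = 67.

67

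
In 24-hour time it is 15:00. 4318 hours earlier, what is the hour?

Dividing 4318 by 24 gives quotient 179 and remainder 22.
(15 − 22) mod 24 = 17.

17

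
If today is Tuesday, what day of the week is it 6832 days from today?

Tuesday

Dividing 6832 by 7 gives quotient 976 and remainder 0.
Tuesday + 0 days → Tuesday.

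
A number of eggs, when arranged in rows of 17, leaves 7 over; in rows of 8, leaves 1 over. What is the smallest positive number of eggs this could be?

41

x ≡ 1 (mod 8) gives x ∈ {1, 9, 17, 25, 33, 41}.
The first of these with x mod 17 = 7 is 41.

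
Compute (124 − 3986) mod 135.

3986 − 29·135 = 71, so 3986 ≡ 71 (mod 135).
(124 − 71) mod 135 = 53.

53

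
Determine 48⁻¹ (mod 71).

71 = 1·48 + 23
48 = 2·23 + 2
23 = 11·2 + 1
2 = 2·1 + 0
Back-substituting gives 48·37 ≡ 1 (mod 71).

37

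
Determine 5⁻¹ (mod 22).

22 = 4·5 + 2
5 = 2·2 + 1
2 = 2·1 + 0
Back-substituting gives 5·9 ≡ 1 (mod 22).

9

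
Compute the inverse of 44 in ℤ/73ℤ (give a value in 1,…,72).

73 = 1·44 + 29
44 = 1·29 + 15
29 = 1·15 + 14
15 = 1·14 + 1
14 = 14·1 + 0
Back-substituting gives 44·5 ≡ 1 (mod 73).

5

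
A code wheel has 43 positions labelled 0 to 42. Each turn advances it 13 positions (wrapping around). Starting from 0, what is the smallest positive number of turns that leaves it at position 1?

43 = 3·13 + 4
13 = 3·4 + 1
4 = 4·1 + 0
Back-substituting gives 13·10 ≡ 1 (mod 43).

10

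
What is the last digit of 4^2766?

The units digit of 4^n cycles with period 2: 4, 6, …
2766 mod 2 = 0, so the last digit matches 4^2 = 6.

6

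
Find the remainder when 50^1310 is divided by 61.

By repeated squaring mod 61: 50^1≡50, 50^2≡60, 50^4≡1, 50^8≡1, 50^16≡1, 50^32≡1, 50^64≡1, 50^128≡1, 50^256≡1, 50^512≡1, 50^1024≡1.
1310 = 2 + 4 + 8 + 16 + 256 + 1024, so 50^1310 ≡ 60·1·1·1·1·1 ≡ 60 (mod 61).

60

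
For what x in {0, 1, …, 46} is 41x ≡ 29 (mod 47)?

41⁻¹ ≡ 39 (mod 47) because 41·39 = 1599 = 34·47 + 1.
So x ≡ 39·29 = 1131 ≡ 3 (mod 47).

3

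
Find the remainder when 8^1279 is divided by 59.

40

Successive squares of 8 mod 59: 8^1≡8, 8^2≡5, 8^4≡25, 8^8≡35, 8^16≡45, 8^32≡19, 8^64≡7, 8^128≡49, 8^256≡41, 8^512≡29, 8^1024≡15.
Since 1279 = 1 + 2 + 4 + 8 + 16 + 32 + 64 + 128 + 1024 in binary, 8^1279 ≡ 8·5·25·35·45·19·7·49·15 ≡ 40 (mod 59).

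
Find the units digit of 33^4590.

9

Last digits of 3^n: 3, 9, 7, 1 (period 4).
4590 mod 4 = 2, so the last digit matches 3^2 = 9.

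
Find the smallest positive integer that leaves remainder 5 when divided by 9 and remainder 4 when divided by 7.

x ≡ 4 (mod 7) gives x ∈ {4, 11, 18, 25, 32}.
The first of these with x mod 9 = 5 is 32.

32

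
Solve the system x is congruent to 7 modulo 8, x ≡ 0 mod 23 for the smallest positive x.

23

Since 23·7 ≡ 1 (mod 8), take x = 0 + 23·((7−0)·7 mod 8) = 0 + 23·1 = 23.
Check: 23 mod 8 = 7, 23 mod 23 = 0.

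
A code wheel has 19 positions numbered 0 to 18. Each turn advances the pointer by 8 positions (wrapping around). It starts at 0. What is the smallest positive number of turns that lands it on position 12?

8⁻¹ ≡ 12 (mod 19) because 8·12 = 96 = 5·19 + 1.
So x ≡ 12·12 = 144 ≡ 11 (mod 19).
Check: 8·11 = 88 = 4·19 + 12.

11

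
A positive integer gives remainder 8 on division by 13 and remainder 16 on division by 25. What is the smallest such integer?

x ≡ 8 (mod 13) gives x ∈ {8, 21, 34, 47, 60, 73, 86, 99, …}.
The first of these with x mod 25 = 16 is 216.

216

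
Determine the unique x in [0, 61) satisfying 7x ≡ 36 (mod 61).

40

The inverse of 7 mod 61 is 35 (since 7·35 = 245 ≡ 1).
Multiplying both sides by 35: x ≡ 35·36 = 1260 ≡ 40 (mod 61).
Check: 7·40 = 280 = 4·61 + 36.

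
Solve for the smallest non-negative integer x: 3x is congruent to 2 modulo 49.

3⁻¹ ≡ 33 (mod 49) because 3·33 = 99 = 2·49 + 1.
So x ≡ 33·2 = 66 ≡ 17 (mod 49).

17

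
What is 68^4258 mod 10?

The units digit of 68^n cycles with period 4: 8, 4, 2, 6, …
4258 mod 4 = 2, so the last digit matches 8^2 = 4.

4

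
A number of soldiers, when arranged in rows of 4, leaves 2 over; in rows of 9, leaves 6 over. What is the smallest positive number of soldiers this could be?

6

Since 9·1 ≡ 1 (mod 4), take x = 6 + 9·((2−6)·1 mod 4) = 6 + 9·0 = 6.
Check: 6 mod 4 = 2, 6 mod 9 = 6.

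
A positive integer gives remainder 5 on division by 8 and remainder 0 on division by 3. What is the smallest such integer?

21

x ≡ 0 (mod 3) gives x ∈ {0, 3, 6, 9, 12, 15, 18, 21}.
The first of these with x mod 8 = 5 is 21.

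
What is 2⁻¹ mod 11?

6

11 = 5·2 + 1
2 = 2·1 + 0
Back-substituting gives 2·6 ≡ 1 (mod 11).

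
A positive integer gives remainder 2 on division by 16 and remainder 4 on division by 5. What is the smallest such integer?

34

x ≡ 4 (mod 5) gives x ∈ {4, 9, 14, 19, 24, 29, 34}.
The first of these with x mod 16 = 2 is 34.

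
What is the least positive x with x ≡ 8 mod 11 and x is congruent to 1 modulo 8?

41

Since 8·7 ≡ 1 (mod 11), take x = 1 + 8·((8−1)·7 mod 11) = 1 + 8·5 = 41.
Check: 41 mod 11 = 8, 41 mod 8 = 1.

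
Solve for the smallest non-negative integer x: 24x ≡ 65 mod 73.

24

24⁻¹ ≡ 70 (mod 73) because 24·70 = 1680 = 23·73 + 1.
So x ≡ 70·65 = 4550 ≡ 24 (mod 73).
Check: 24·24 = 576 = 7·73 + 65.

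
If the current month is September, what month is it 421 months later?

421 = 35·12 + 1, so 421 mod 12 = 1.
September + 1 month → October.

October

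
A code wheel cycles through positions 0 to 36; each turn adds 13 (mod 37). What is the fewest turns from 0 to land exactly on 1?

13·20 = 260 = 7·37 + 1, so 13⁻¹ ≡ 20 (mod 37).

20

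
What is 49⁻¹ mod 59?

53

49·53 = 2597 = 44·59 + 1, so 49⁻¹ ≡ 53 (mod 59).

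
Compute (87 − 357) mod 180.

90

Dividing 357 by 180 gives quotient 1 and remainder 177.
(87 − 177) mod 180 = 90.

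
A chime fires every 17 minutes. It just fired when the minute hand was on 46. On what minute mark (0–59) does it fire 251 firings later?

251·17 = 4267.
4267 − 71·60 = 7, so 4267 ≡ 7 (mod 60).
(46 + 7) mod 60 = 53.

53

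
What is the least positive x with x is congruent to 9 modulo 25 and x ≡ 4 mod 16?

x ≡ 4 (mod 16) gives x ∈ {4, 20, 36, 52, 68, 84}.
The first of these with x mod 25 = 9 is 84.

84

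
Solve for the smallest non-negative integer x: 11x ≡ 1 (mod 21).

11⁻¹ ≡ 2 (mod 21) because 11·2 = 22 = 1·21 + 1.
Multiplying both sides by 2: x ≡ 2·1 = 2 ≡ 2 (mod 21).

2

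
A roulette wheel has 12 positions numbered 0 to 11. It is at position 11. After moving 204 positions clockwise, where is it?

11

204 − 17·12 = 0, so 204 ≡ 0 (mod 12).
(11 + 0) mod 12 = 11.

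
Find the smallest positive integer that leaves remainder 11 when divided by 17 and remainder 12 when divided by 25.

Since 25·15 ≡ 1 (mod 17), take x = 12 + 25·((11−12)·15 mod 17) = 12 + 25·2 = 62.
Check: 62 mod 17 = 11, 62 mod 25 = 12.

62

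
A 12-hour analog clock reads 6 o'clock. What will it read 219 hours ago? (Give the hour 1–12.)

3

219 = 18·12 + 3, so 219 mod 12 = 3.
6 − 3 → 3 on a 12-hour dial.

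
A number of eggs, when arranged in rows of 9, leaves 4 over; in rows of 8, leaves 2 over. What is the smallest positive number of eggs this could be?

x ≡ 2 (mod 8) gives x ∈ {2, 10, 18, 26, 34, 42, 50, 58}.
The first of these with x mod 9 = 4 is 58.

58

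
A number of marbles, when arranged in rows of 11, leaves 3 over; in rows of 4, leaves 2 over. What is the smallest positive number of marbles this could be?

x ≡ 2 (mod 4) gives x ∈ {2, 6, 10, 14}.
The first of these with x mod 11 = 3 is 14.

14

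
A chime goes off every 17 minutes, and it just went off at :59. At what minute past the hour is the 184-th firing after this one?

184·17 = 3128.
3128 = 52·60 + 8, so 3128 mod 60 = 8.
(59 + 8) mod 60 = 7.

7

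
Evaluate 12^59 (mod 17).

6

Square-and-reduce mod 17: 12^1≡12, 12^2≡8, 12^4≡13, 12^8≡16, 12^16≡1, 12^32≡1.
59 = 1 + 2 + 8 + 16 + 32, so 12^59 ≡ 12·8·16·1·1 ≡ 6 (mod 17).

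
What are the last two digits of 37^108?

21

By repeated squaring mod 100: 37^1≡37, 37^2≡69, 37^4≡61, 37^8≡21, 37^16≡41, 37^32≡81, 37^64≡61.
108 = 4 + 8 + 32 + 64, so 37^108 ≡ 61·21·81·61 ≡ 21 (mod 100).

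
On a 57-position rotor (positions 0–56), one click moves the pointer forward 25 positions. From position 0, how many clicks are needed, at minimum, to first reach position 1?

16

25·16 = 400 = 7·57 + 1, so 25⁻¹ ≡ 16 (mod 57).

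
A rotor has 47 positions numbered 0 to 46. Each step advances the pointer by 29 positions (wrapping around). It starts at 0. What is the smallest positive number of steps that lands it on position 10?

29⁻¹ ≡ 13 (mod 47) because 29·13 = 377 = 8·47 + 1.
Multiplying both sides by 13: x ≡ 13·10 = 130 ≡ 36 (mod 47).

36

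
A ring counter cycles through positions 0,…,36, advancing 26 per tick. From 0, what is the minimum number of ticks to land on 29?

The inverse of 26 mod 37 is 10 (since 26·10 = 260 ≡ 1).
Multiplying both sides by 10: x ≡ 10·29 = 290 ≡ 31 (mod 37).

31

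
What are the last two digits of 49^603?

By repeated squaring mod 100: 49^1≡49, 49^2≡1, 49^4≡1, 49^8≡1, 49^16≡1, 49^32≡1, 49^64≡1, 49^128≡1, 49^256≡1, 49^512≡1.
603 = 1 + 2 + 8 + 16 + 64 + 512, so 49^603 ≡ 49·1·1·1·1·1 ≡ 49 (mod 100).

49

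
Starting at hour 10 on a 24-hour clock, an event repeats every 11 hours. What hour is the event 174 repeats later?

174·11 = 1914.
Dividing 1914 by 24 gives quotient 79 and remainder 18.
(10 + 18) mod 24 = 4.

4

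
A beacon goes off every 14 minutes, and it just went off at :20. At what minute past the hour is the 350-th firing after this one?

0

350·14 = 4900.
4900 − 81·60 = 40, so 4900 ≡ 40 (mod 60).
(20 + 40) mod 60 = 0.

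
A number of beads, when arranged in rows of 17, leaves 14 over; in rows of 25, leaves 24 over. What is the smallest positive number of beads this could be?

x ≡ 14 (mod 17) gives x ∈ {14, 31, 48, 65, 82, 99}.
The first of these with x mod 25 = 24 is 99.

99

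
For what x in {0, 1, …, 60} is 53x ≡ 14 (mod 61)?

44

The inverse of 53 mod 61 is 38 (since 53·38 = 2014 ≡ 1).
So x ≡ 38·14 = 532 ≡ 44 (mod 61).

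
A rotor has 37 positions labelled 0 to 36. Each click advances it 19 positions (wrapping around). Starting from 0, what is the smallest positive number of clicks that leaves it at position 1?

37 = 1·19 + 18
19 = 1·18 + 1
18 = 18·1 + 0
Back-substituting gives 19·2 ≡ 1 (mod 37).

2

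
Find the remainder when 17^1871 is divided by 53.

Square-and-reduce mod 53: 17^1≡17, 17^2≡24, 17^4≡46, 17^8≡49, 17^16≡16, 17^32≡44, 17^64≡28, 17^128≡42, 17^256≡15, 17^512≡13, 17^1024≡10.
Since 1871 = 1 + 2 + 4 + 8 + 64 + 256 + 512 + 1024 in binary, 17^1871 ≡ 17·24·46·49·28·15·13·10 ≡ 25 (mod 53).

25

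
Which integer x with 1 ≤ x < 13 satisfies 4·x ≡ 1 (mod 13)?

10

4·10 = 40 = 3·13 + 1, so 4⁻¹ ≡ 10 (mod 13).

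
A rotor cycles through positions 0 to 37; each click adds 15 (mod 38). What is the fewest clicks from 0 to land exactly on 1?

15·33 = 495 = 13·38 + 1, so 15⁻¹ ≡ 33 (mod 38).

33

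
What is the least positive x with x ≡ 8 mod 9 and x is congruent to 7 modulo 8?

x ≡ 7 (mod 8) gives x ∈ {7, 15, 23, 31, 39, 47, 55, 63, …}.
The first of these with x mod 9 = 8 is 71.

71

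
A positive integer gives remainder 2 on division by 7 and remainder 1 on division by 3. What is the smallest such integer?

16

x ≡ 1 (mod 3) gives x ∈ {1, 4, 7, 10, 13, 16}.
The first of these with x mod 7 = 2 is 16.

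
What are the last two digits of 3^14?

69

By repeated squaring mod 100: 3^1≡3, 3^2≡9, 3^4≡81, 3^8≡61.
14 = 2 + 4 + 8, so 3^14 ≡ 9·81·61 ≡ 69 (mod 100).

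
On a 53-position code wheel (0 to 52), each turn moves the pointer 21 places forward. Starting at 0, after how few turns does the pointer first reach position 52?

21⁻¹ ≡ 48 (mod 53) because 21·48 = 1008 = 19·53 + 1.
Multiplying both sides by 48: x ≡ 48·52 = 2496 ≡ 5 (mod 53).
Check: 21·5 = 105 = 1·53 + 52.

5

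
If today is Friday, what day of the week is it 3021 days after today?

Tuesday

3021 mod 7 = 4 (since 431·7 = 3017).
Friday + 4 days → Tuesday.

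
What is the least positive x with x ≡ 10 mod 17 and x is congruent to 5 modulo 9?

95

Since 9·2 ≡ 1 (mod 17), take x = 5 + 9·((10−5)·2 mod 17) = 5 + 9·10 = 95.
Check: 95 mod 17 = 10, 95 mod 9 = 5.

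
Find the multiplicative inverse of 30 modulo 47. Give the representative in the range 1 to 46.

11

30·11 = 330 = 7·47 + 1, so 30⁻¹ ≡ 11 (mod 47).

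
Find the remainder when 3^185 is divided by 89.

By repeated squaring mod 89: 3^1≡3, 3^2≡9, 3^4≡81, 3^8≡64, 3^16≡2, 3^32≡4, 3^64≡16, 3^128≡78.
185 = 1 + 8 + 16 + 32 + 128, so 3^185 ≡ 3·64·2·4·78 ≡ 14 (mod 89).

14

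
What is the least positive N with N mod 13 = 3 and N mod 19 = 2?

Since 19·11 ≡ 1 (mod 13), take x = 2 + 19·((3−2)·11 mod 13) = 2 + 19·11 = 211.
Check: 211 mod 13 = 3, 211 mod 19 = 2.

211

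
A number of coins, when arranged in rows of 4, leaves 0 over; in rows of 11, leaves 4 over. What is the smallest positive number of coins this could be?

4

x ≡ 0 (mod 4) gives x ∈ {0, 4}.
The first of these with x mod 11 = 4 is 4.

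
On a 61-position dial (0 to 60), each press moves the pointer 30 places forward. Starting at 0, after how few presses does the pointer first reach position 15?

30⁻¹ ≡ 59 (mod 61) because 30·59 = 1770 = 29·61 + 1.
So x ≡ 59·15 = 885 ≡ 31 (mod 61).

31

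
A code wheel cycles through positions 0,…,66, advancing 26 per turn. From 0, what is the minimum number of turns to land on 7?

The inverse of 26 mod 67 is 49 (since 26·49 = 1274 ≡ 1).
Multiplying both sides by 49: x ≡ 49·7 = 343 ≡ 8 (mod 67).

8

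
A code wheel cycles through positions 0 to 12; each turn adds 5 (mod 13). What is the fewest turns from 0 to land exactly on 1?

8

5·8 = 40 = 3·13 + 1, so 5⁻¹ ≡ 8 (mod 13).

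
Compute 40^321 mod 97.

42

Square-and-reduce mod 97: 40^1≡40, 40^2≡48, 40^4≡73, 40^8≡91, 40^16≡36, 40^32≡35, 40^64≡61, 40^128≡35, 40^256≡61.
321 = 1 + 64 + 256, so 40^321 ≡ 40·61·61 ≡ 42 (mod 97).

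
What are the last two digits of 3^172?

By repeated squaring mod 100: 3^1≡3, 3^2≡9, 3^4≡81, 3^8≡61, 3^16≡21, 3^32≡41, 3^64≡81, 3^128≡61.
Since 172 = 4 + 8 + 32 + 128 in binary, 3^172 ≡ 81·61·41·61 ≡ 41 (mod 100).

41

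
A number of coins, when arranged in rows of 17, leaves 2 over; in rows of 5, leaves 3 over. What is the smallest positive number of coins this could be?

53

x ≡ 3 (mod 5) gives x ∈ {3, 8, 13, 18, 23, 28, 33, 38, …}.
The first of these with x mod 17 = 2 is 53.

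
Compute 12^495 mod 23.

By repeated squaring mod 23: 12^1≡12, 12^2≡6, 12^4≡13, 12^8≡8, 12^16≡18, 12^32≡2, 12^64≡4, 12^128≡16, 12^256≡3.
495 = 1 + 2 + 4 + 8 + 32 + 64 + 128 + 256, so 12^495 ≡ 12·6·13·8·2·4·16·3 ≡ 1 (mod 23).

1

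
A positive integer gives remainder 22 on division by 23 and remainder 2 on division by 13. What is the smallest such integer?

Since 13·16 ≡ 1 (mod 23), take x = 2 + 13·((22−2)·16 mod 23) = 2 + 13·21 = 275.
Check: 275 mod 23 = 22, 275 mod 13 = 2.

275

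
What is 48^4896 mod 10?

6

The units digit of 48^n cycles with period 4: 8, 4, 2, 6, …
4896 mod 4 = 0, so the last digit matches 8^4 = 6.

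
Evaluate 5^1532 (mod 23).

13

Square-and-reduce mod 23: 5^1≡5, 5^2≡2, 5^4≡4, 5^8≡16, 5^16≡3, 5^32≡9, 5^64≡12, 5^128≡6, 5^256≡13, 5^512≡8, 5^1024≡18.
1532 = 4 + 8 + 16 + 32 + 64 + 128 + 256 + 1024, so 5^1532 ≡ 4·16·3·9·12·6·13·18 ≡ 13 (mod 23).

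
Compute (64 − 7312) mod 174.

Dividing 7312 by 174 gives quotient 42 and remainder 4.
(64 − 4) mod 174 = 60.

60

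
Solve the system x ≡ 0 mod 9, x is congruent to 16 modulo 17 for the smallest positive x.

x ≡ 0 (mod 9) gives x ∈ {0, 9, 18, 27, 36, 45, 54, 63, …}.
The first of these with x mod 17 = 16 is 135.

135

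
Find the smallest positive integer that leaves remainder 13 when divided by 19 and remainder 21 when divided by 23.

412

Since 23·5 ≡ 1 (mod 19), take x = 21 + 23·((13−21)·5 mod 19) = 21 + 23·17 = 412.
Check: 412 mod 19 = 13, 412 mod 23 = 21.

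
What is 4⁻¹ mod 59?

4·15 = 60 = 1·59 + 1, so 4⁻¹ ≡ 15 (mod 59).

15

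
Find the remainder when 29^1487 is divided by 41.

By repeated squaring mod 41: 29^1≡29, 29^2≡21, 29^4≡31, 29^8≡18, 29^16≡37, 29^32≡16, 29^64≡10, 29^128≡18, 29^256≡37, 29^512≡16, 29^1024≡10.
1487 = 1 + 2 + 4 + 8 + 64 + 128 + 256 + 1024, so 29^1487 ≡ 29·21·31·18·10·18·37·10 ≡ 19 (mod 41).

19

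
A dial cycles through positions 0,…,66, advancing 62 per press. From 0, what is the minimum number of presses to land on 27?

The inverse of 62 mod 67 is 40 (since 62·40 = 2480 ≡ 1).
Multiplying both sides by 40: x ≡ 40·27 = 1080 ≡ 8 (mod 67).
Check: 62·8 = 496 = 7·67 + 27.

8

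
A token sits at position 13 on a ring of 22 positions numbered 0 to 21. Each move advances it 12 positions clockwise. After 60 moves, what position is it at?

7

60·12 = 720.
720 mod 22 = 16 (since 32·22 = 704).
(13 + 16) mod 22 = 7.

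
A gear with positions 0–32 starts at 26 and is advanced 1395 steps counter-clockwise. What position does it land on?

17

1395 − 42·33 = 9, so 1395 ≡ 9 (mod 33).
(26 − 9) mod 33 = 17.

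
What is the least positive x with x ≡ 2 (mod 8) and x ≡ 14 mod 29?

130

x ≡ 2 (mod 8) gives x ∈ {2, 10, 18, 26, 34, 42, 50, 58, …}.
The first of these with x mod 29 = 14 is 130.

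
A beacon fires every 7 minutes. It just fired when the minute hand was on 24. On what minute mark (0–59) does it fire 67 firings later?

67·7 = 469.
469 = 7·60 + 49, so 469 mod 60 = 49.
(24 + 49) mod 60 = 13.

13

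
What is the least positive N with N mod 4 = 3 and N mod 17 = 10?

Since 17·1 ≡ 1 (mod 4), take x = 10 + 17·((3−10)·1 mod 4) = 10 + 17·1 = 27.
Check: 27 mod 4 = 3, 27 mod 17 = 10.

27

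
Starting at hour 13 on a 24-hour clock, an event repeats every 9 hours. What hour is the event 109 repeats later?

10

109·9 = 981.
Dividing 981 by 24 gives quotient 40 and remainder 21.
(13 + 21) mod 24 = 10.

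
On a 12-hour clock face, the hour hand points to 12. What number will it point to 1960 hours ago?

1960 mod 12 = 4 (since 163·12 = 1956).
12 − 4 → 8 on a 12-hour dial.

8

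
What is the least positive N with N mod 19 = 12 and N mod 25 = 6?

Since 25·16 ≡ 1 (mod 19), take x = 6 + 25·((12−6)·16 mod 19) = 6 + 25·1 = 31.
Check: 31 mod 19 = 12, 31 mod 25 = 6.

31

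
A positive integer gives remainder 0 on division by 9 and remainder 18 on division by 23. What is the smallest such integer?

18

Since 23·2 ≡ 1 (mod 9), take x = 18 + 23·((0−18)·2 mod 9) = 18 + 23·0 = 18.
Check: 18 mod 9 = 0, 18 mod 23 = 18.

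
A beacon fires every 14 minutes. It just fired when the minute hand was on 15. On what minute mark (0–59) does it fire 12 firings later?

12·14 = 168.
168 − 2·60 = 48, so 168 ≡ 48 (mod 60).
(15 + 48) mod 60 = 3.

3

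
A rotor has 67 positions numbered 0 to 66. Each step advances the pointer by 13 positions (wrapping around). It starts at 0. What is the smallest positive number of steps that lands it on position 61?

15

13⁻¹ ≡ 31 (mod 67) because 13·31 = 403 = 6·67 + 1.
So x ≡ 31·61 = 1891 ≡ 15 (mod 67).
Check: 13·15 = 195 = 2·67 + 61.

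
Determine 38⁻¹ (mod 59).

14

59 = 1·38 + 21
38 = 1·21 + 17
21 = 1·17 + 4
17 = 4·4 + 1
4 = 4·1 + 0
Back-substituting gives 38·14 ≡ 1 (mod 59).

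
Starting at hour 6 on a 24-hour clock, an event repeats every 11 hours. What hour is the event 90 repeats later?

12

90·11 = 990.
990 = 41·24 + 6, so 990 mod 24 = 6.
(6 + 6) mod 24 = 12.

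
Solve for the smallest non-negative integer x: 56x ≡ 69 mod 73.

The inverse of 56 mod 73 is 30 (since 56·30 = 1680 ≡ 1).
Multiplying both sides by 30: x ≡ 30·69 = 2070 ≡ 26 (mod 73).
Check: 56·26 = 1456 = 19·73 + 69.

26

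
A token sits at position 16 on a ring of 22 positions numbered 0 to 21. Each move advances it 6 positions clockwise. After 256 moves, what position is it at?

256·6 = 1536.
1536 = 69·22 + 18, so 1536 mod 22 = 18.
(16 + 18) mod 22 = 12.

12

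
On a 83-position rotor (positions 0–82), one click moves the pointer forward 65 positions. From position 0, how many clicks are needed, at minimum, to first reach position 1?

23

65·23 = 1495 = 18·83 + 1, so 65⁻¹ ≡ 23 (mod 83).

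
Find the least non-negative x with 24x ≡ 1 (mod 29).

24⁻¹ ≡ 23 (mod 29) because 24·23 = 552 = 19·29 + 1.
Multiplying both sides by 23: x ≡ 23·1 = 23 ≡ 23 (mod 29).

23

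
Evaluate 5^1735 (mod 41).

Square-and-reduce mod 41: 5^1≡5, 5^2≡25, 5^4≡10, 5^8≡18, 5^16≡37, 5^32≡16, 5^64≡10, 5^128≡18, 5^256≡37, 5^512≡16, 5^1024≡10.
Since 1735 = 1 + 2 + 4 + 64 + 128 + 512 + 1024 in binary, 5^1735 ≡ 5·25·10·10·18·16·10 ≡ 32 (mod 41).

32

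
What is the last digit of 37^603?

The units digit of 37^n cycles with period 4: 7, 9, 3, 1, …
603 mod 4 = 3, so the last digit matches 7^3 = 3.

3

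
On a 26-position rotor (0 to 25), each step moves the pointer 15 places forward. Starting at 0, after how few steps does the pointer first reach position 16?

15⁻¹ ≡ 7 (mod 26) because 15·7 = 105 = 4·26 + 1.
Multiplying both sides by 7: x ≡ 7·16 = 112 ≡ 8 (mod 26).

8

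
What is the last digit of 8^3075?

2

Powers of 8 mod 10 repeat with period 4: 8, 4, 2, 6.
3075 leaves remainder 3 on division by 4, so 8^3075 ends in 2.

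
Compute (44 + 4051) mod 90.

4051 = 45·90 + 1, so 4051 mod 90 = 1.
(44 + 1) mod 90 = 45.

45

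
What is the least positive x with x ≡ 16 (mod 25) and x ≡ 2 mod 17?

291

Since 17·3 ≡ 1 (mod 25), take x = 2 + 17·((16−2)·3 mod 25) = 2 + 17·17 = 291.
Check: 291 mod 25 = 16, 291 mod 17 = 2.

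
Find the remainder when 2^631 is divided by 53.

22

By repeated squaring mod 53: 2^1≡2, 2^2≡4, 2^4≡16, 2^8≡44, 2^16≡28, 2^32≡42, 2^64≡15, 2^128≡13, 2^256≡10, 2^512≡47.
Since 631 = 1 + 2 + 4 + 16 + 32 + 64 + 512 in binary, 2^631 ≡ 2·4·16·28·42·15·47 ≡ 22 (mod 53).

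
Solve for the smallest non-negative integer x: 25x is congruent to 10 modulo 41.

25

The inverse of 25 mod 41 is 23 (since 25·23 = 575 ≡ 1).
Multiplying both sides by 23: x ≡ 23·10 = 230 ≡ 25 (mod 41).
Check: 25·25 = 625 = 15·41 + 10.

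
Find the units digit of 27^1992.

1

The units digit of 27^n cycles with period 4: 7, 9, 3, 1, …
1992 leaves remainder 0 on division by 4, so 27^1992 ends in 1.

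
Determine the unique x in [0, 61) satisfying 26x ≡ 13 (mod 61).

The inverse of 26 mod 61 is 54 (since 26·54 = 1404 ≡ 1).
Multiplying both sides by 54: x ≡ 54·13 = 702 ≡ 31 (mod 61).

31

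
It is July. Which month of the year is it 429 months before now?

429 = 35·12 + 9, so 429 mod 12 = 9.
July − 9 months → October.

October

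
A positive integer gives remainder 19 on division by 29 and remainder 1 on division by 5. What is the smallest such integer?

106

Since 5·6 ≡ 1 (mod 29), take x = 1 + 5·((19−1)·6 mod 29) = 1 + 5·21 = 106.
Check: 106 mod 29 = 19, 106 mod 5 = 1.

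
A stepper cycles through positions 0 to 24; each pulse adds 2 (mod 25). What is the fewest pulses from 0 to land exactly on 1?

25 = 12·2 + 1
2 = 2·1 + 0
Back-substituting gives 2·13 ≡ 1 (mod 25).

13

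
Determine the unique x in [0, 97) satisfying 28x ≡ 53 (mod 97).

28⁻¹ ≡ 52 (mod 97) because 28·52 = 1456 = 15·97 + 1.
Multiplying both sides by 52: x ≡ 52·53 = 2756 ≡ 40 (mod 97).

40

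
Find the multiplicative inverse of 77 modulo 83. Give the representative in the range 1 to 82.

83 = 1·77 + 6
77 = 12·6 + 5
6 = 1·5 + 1
5 = 5·1 + 0
Back-substituting gives 77·69 ≡ 1 (mod 83).

69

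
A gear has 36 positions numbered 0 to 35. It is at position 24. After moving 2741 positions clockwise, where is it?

2741 mod 36 = 5 (since 76·36 = 2736).
(24 + 5) mod 36 = 29.

29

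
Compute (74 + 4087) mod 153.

30

4087 = 26·153 + 109, so 4087 mod 153 = 109.
(74 + 109) mod 153 = 30.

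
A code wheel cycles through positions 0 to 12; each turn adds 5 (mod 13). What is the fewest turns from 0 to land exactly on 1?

13 = 2·5 + 3
5 = 1·3 + 2
3 = 1·2 + 1
2 = 2·1 + 0
Back-substituting gives 5·8 ≡ 1 (mod 13).

8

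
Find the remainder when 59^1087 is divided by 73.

29

By repeated squaring mod 73: 59^1≡59, 59^2≡50, 59^4≡18, 59^8≡32, 59^16≡2, 59^32≡4, 59^64≡16, 59^128≡37, 59^256≡55, 59^512≡32, 59^1024≡2.
Since 1087 = 1 + 2 + 4 + 8 + 16 + 32 + 1024 in binary, 59^1087 ≡ 59·50·18·32·2·4·2 ≡ 29 (mod 73).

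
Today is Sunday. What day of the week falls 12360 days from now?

12360 = 1765·7 + 5, so 12360 mod 7 = 5.
Sunday + 5 days → Friday.

Friday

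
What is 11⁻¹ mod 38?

11·7 = 77 = 2·38 + 1, so 11⁻¹ ≡ 7 (mod 38).

7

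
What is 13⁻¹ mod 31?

31 = 2·13 + 5
13 = 2·5 + 3
5 = 1·3 + 2
3 = 1·2 + 1
2 = 2·1 + 0
Back-substituting gives 13·12 ≡ 1 (mod 31).

12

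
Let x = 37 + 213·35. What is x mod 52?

4

213·35 = 7455.
Dividing 7455 by 52 gives quotient 143 and remainder 19.
(37 + 19) mod 52 = 4.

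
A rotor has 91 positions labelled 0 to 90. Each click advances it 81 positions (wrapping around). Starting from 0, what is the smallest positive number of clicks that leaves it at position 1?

9

81·9 = 729 = 8·91 + 1, so 81⁻¹ ≡ 9 (mod 91).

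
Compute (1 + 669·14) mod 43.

36

669·14 = 9366.
9366 mod 43 = 35 (since 217·43 = 9331).
(1 + 35) mod 43 = 36.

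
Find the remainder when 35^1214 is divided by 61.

45

By repeated squaring mod 61: 35^1≡35, 35^2≡5, 35^4≡25, 35^8≡15, 35^16≡42, 35^32≡56, 35^64≡25, 35^128≡15, 35^256≡42, 35^512≡56, 35^1024≡25.
1214 = 2 + 4 + 8 + 16 + 32 + 128 + 1024, so 35^1214 ≡ 5·25·15·42·56·15·25 ≡ 45 (mod 61).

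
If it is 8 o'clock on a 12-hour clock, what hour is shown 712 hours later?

12

712 mod 12 = 4 (since 59·12 = 708).
8 + 4 → 12 on a 12-hour dial.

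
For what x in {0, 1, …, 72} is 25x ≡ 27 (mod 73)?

4

The inverse of 25 mod 73 is 38 (since 25·38 = 950 ≡ 1).
Multiplying both sides by 38: x ≡ 38·27 = 1026 ≡ 4 (mod 73).
Check: 25·4 = 100 = 1·73 + 27.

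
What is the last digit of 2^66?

Last digits of 2^n: 2, 4, 8, 6 (period 4).
66 mod 4 = 2, so the last digit matches 2^2 = 4.

4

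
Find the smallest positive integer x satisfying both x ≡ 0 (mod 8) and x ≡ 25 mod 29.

x ≡ 0 (mod 8) gives x ∈ {0, 8, 16, 24, 32, 40, 48, 56, …}.
The first of these with x mod 29 = 25 is 112.

112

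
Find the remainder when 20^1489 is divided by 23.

Square-and-reduce mod 23: 20^1≡20, 20^2≡9, 20^4≡12, 20^8≡6, 20^16≡13, 20^32≡8, 20^64≡18, 20^128≡2, 20^256≡4, 20^512≡16, 20^1024≡3.
Since 1489 = 1 + 16 + 64 + 128 + 256 + 1024 in binary, 20^1489 ≡ 20·13·18·2·4·3 ≡ 11 (mod 23).

11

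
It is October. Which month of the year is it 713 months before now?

May

713 mod 12 = 5 (since 59·12 = 708).
October − 5 months → May.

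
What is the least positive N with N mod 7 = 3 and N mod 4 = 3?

x ≡ 3 (mod 4) gives x ∈ {3}.
The first of these with x mod 7 = 3 is 3.

3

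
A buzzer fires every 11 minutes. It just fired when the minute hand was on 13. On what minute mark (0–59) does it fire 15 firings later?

15·11 = 165.
165 mod 60 = 45 (since 2·60 = 120).
(13 + 45) mod 60 = 58.

58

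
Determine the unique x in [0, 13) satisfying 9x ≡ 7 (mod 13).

8

The inverse of 9 mod 13 is 3 (since 9·3 = 27 ≡ 1).
Multiplying both sides by 3: x ≡ 3·7 = 21 ≡ 8 (mod 13).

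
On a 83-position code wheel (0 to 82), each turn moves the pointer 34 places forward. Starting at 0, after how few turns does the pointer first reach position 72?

7

34⁻¹ ≡ 22 (mod 83) because 34·22 = 748 = 9·83 + 1.
Multiplying both sides by 22: x ≡ 22·72 = 1584 ≡ 7 (mod 83).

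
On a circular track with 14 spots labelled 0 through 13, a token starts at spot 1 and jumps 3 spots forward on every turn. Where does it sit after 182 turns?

182·3 = 546.
Dividing 546 by 14 gives quotient 39 and remainder 0.
(1 + 0) mod 14 = 1.

1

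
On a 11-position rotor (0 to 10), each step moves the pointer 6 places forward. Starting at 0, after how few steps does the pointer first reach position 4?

8

The inverse of 6 mod 11 is 2 (since 6·2 = 12 ≡ 1).
So x ≡ 2·4 = 8 ≡ 8 (mod 11).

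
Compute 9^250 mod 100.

1

Successive squares of 9 mod 100: 9^1≡9, 9^2≡81, 9^4≡61, 9^8≡21, 9^16≡41, 9^32≡81, 9^64≡61, 9^128≡21.
Since 250 = 2 + 8 + 16 + 32 + 64 + 128 in binary, 9^250 ≡ 81·21·41·81·61·21 ≡ 1 (mod 100).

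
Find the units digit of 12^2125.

The units digit of 12^n cycles with period 4: 2, 4, 8, 6, …
2125 leaves remainder 1 on division by 4, so 12^2125 ends in 2.

2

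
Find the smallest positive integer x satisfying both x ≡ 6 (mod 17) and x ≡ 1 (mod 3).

Since 3·6 ≡ 1 (mod 17), take x = 1 + 3·((6−1)·6 mod 17) = 1 + 3·13 = 40.
Check: 40 mod 17 = 6, 40 mod 3 = 1.

40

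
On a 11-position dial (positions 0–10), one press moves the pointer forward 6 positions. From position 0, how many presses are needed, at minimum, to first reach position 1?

6·2 = 12 = 1·11 + 1, so 6⁻¹ ≡ 2 (mod 11).

2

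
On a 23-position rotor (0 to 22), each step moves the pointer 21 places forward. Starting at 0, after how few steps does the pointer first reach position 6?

The inverse of 21 mod 23 is 11 (since 21·11 = 231 ≡ 1).
Multiplying both sides by 11: x ≡ 11·6 = 66 ≡ 20 (mod 23).

20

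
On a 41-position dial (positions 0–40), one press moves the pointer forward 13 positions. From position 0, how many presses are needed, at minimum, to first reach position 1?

19

41 = 3·13 + 2
13 = 6·2 + 1
2 = 2·1 + 0
Back-substituting gives 13·19 ≡ 1 (mod 41).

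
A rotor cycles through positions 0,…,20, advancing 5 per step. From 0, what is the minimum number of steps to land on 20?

5⁻¹ ≡ 17 (mod 21) because 5·17 = 85 = 4·21 + 1.
So x ≡ 17·20 = 340 ≡ 4 (mod 21).

4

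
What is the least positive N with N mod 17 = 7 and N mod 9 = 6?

24

Since 9·2 ≡ 1 (mod 17), take x = 6 + 9·((7−6)·2 mod 17) = 6 + 9·2 = 24.
Check: 24 mod 17 = 7, 24 mod 9 = 6.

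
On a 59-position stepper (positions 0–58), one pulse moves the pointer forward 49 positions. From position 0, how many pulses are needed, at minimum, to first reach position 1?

53

49·53 = 2597 = 44·59 + 1, so 49⁻¹ ≡ 53 (mod 59).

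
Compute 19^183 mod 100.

59

Square-and-reduce mod 100: 19^1≡19, 19^2≡61, 19^4≡21, 19^8≡41, 19^16≡81, 19^32≡61, 19^64≡21, 19^128≡41.
183 = 1 + 2 + 4 + 16 + 32 + 128, so 19^183 ≡ 19·61·21·81·61·41 ≡ 59 (mod 100).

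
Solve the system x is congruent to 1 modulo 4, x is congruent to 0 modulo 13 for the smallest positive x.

13

x ≡ 1 (mod 4) gives x ∈ {1, 5, 9, 13}.
The first of these with x mod 13 = 0 is 13.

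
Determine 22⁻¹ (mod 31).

22·24 = 528 = 17·31 + 1, so 22⁻¹ ≡ 24 (mod 31).

24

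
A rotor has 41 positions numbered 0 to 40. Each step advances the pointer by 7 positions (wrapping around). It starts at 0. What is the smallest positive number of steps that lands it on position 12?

The inverse of 7 mod 41 is 6 (since 7·6 = 42 ≡ 1).
So x ≡ 6·12 = 72 ≡ 31 (mod 41).

31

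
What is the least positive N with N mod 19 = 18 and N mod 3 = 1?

x ≡ 1 (mod 3) gives x ∈ {1, 4, 7, 10, 13, 16, 19, 22, …}.
The first of these with x mod 19 = 18 is 37.

37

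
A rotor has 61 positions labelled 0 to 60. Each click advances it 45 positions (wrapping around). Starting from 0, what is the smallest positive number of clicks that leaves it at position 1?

45·19 = 855 = 14·61 + 1, so 45⁻¹ ≡ 19 (mod 61).

19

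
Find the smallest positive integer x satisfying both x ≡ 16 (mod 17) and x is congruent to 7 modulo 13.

x ≡ 7 (mod 13) gives x ∈ {7, 20, 33}.
The first of these with x mod 17 = 16 is 33.

33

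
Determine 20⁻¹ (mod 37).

13

37 = 1·20 + 17
20 = 1·17 + 3
17 = 5·3 + 2
3 = 1·2 + 1
2 = 2·1 + 0
Back-substituting gives 20·13 ≡ 1 (mod 37).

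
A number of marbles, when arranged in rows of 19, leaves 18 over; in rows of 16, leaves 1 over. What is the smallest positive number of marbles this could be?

Since 16·6 ≡ 1 (mod 19), take x = 1 + 16·((18−1)·6 mod 19) = 1 + 16·7 = 113.
Check: 113 mod 19 = 18, 113 mod 16 = 1.

113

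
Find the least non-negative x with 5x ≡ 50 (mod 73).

5⁻¹ ≡ 44 (mod 73) because 5·44 = 220 = 3·73 + 1.
So x ≡ 44·50 = 2200 ≡ 10 (mod 73).

10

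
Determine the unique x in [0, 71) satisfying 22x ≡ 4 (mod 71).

26

22⁻¹ ≡ 42 (mod 71) because 22·42 = 924 = 13·71 + 1.
Multiplying both sides by 42: x ≡ 42·4 = 168 ≡ 26 (mod 71).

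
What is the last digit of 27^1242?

Last digits of 7^n: 7, 9, 3, 1 (period 4).
1242 mod 4 = 2, so the last digit matches 7^2 = 9.

9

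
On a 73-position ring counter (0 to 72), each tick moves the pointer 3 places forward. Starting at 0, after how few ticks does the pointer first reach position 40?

62

The inverse of 3 mod 73 is 49 (since 3·49 = 147 ≡ 1).
Multiplying both sides by 49: x ≡ 49·40 = 1960 ≡ 62 (mod 73).
Check: 3·62 = 186 = 2·73 + 40.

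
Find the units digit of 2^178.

4

Powers of 2 mod 10 repeat with period 4: 2, 4, 8, 6.
178 leaves remainder 2 on division by 4, so 2^178 ends in 4.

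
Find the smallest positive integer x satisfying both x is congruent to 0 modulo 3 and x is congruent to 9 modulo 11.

9

x ≡ 0 (mod 3) gives x ∈ {0, 3, 6, 9}.
The first of these with x mod 11 = 9 is 9.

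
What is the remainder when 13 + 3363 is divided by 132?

3363 mod 132 = 63 (since 25·132 = 3300).
(13 + 63) mod 132 = 76.

76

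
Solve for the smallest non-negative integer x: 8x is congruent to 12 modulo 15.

9

8⁻¹ ≡ 2 (mod 15) because 8·2 = 16 = 1·15 + 1.
Multiplying both sides by 2: x ≡ 2·12 = 24 ≡ 9 (mod 15).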